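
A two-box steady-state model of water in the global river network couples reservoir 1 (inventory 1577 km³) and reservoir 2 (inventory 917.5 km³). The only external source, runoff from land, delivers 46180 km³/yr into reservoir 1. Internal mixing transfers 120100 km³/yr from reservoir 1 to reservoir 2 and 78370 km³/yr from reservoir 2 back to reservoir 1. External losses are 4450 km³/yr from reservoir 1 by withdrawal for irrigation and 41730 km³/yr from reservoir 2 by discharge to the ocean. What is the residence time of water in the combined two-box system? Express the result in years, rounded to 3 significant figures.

Residence time in the combined system uses the total inventory and the total *external* removal — internal exchanges between the two boxes cancel.
M_total = 1577 + 917.5 = 2494.5 km³.
ΣF_external_out = 4450 + 41730 = 46180 km³/yr.
τ = M_total / ΣF_ext = 2494.5 / 46180 = 0.05402 yr.

0.0540 yr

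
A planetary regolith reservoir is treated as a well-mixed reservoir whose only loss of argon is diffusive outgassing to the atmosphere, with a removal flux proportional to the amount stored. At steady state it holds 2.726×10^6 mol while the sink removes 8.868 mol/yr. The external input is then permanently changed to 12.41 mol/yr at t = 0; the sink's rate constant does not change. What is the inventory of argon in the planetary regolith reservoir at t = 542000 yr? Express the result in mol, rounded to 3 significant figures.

The sink rate constant is k = F₀/M₀ = 8.868/2.726×10^6 = 3.253×10^-6 yr⁻¹.
Solving dM/dt = F₁ − kM with M(0) = M₀ gives M(t) = F₁/k + (M₀ − F₁/k)·e^(−kt).
F₁/k = 12.41/3.253×10^-6 = 3.8148×10^6 mol; kt = 3.253×10^-6 × 542000 = 1.763, e^(−kt) = 0.1715.
M(542000) = 3.8148×10^6 + (2.726×10^6 − 3.8148×10^6) × 0.1715 = 3.8148×10^6 − 186700 = 3.6281×10^6 mol.

3.63×10^6 mol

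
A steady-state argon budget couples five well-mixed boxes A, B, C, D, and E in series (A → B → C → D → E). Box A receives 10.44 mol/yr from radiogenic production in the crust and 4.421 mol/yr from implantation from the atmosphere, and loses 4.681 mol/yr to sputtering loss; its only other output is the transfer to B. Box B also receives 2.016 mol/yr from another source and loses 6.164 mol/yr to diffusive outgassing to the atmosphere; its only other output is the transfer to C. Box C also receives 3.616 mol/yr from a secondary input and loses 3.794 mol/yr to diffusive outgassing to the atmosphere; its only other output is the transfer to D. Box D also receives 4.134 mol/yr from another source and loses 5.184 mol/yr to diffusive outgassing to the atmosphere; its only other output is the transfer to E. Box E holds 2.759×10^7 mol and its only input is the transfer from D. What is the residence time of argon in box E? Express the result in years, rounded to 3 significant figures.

Box A: F(A→B) = (10.44 + 4.421) − 4.681 = 10.180 mol/yr.
Box B: F(B→C) = (10.180 + 2.016) − 6.164 = 6.0320 mol/yr.
Box C: F(C→D) = (6.0320 + 3.616) − 3.794 = 5.8540 mol/yr.
Box D: F(D→E) = (5.8540 + 4.134) − 5.184 = 4.8040 mol/yr.
Box E throughput = its input = 4.8040 mol/yr; τ = 2.759×10^7 / 4.8040 = 5.743×10^6 yr.

5.74×10^6 yr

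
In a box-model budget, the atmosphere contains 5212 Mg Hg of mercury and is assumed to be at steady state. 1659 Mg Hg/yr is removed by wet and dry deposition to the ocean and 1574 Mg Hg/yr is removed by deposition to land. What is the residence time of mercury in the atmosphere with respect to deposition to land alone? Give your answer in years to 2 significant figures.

Residence time with respect to a single sink: τ = M / F_sink.
τ = 5212 / 1574 = 3.311 yr.

3.3 yr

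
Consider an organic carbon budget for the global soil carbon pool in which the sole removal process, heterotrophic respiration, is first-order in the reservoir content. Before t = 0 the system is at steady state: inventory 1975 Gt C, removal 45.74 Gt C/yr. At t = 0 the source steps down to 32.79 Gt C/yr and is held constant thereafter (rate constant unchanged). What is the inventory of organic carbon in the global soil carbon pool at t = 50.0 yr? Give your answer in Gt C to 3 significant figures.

The sink rate constant is k = F₀/M₀ = 45.74/1975 = 0.02316 yr⁻¹.
Solving dM/dt = F₁ − kM with M(0) = M₀ gives M(t) = F₁/k + (M₀ − F₁/k)·e^(−kt).
F₁/k = 32.79/0.02316 = 1415.8 Gt C; kt = 0.02316 × 50.0 = 1.158, e^(−kt) = 0.3141.
M(50.0) = 1415.8 + (1975 − 1415.8) × 0.3141 = 1415.8 + 175.6 = 1591.5 Gt C.

1590 Gt C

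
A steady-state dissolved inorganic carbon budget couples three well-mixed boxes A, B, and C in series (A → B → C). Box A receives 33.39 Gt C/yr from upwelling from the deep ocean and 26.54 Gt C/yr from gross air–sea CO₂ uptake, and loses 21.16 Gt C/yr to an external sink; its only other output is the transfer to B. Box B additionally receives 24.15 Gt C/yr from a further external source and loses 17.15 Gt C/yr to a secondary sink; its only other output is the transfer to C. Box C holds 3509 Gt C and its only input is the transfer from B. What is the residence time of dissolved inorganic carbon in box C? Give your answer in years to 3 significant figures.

76.7 yr

Box A: F(A→B) = (33.39 + 26.54) − 21.16 = 38.770 Gt C/yr.
Box B: F(B→C) = (38.770 + 24.15) − 17.15 = 45.770 Gt C/yr.
Box C throughput = its input = 45.770 Gt C/yr; τ = 3509 / 45.770 = 76.67 yr.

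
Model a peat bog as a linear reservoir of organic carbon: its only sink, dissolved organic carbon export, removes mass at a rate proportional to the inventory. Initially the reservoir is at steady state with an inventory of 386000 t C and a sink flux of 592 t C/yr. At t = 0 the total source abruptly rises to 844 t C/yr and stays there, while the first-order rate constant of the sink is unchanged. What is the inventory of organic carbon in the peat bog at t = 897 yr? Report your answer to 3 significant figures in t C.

509000 t C

τ = M₀/F₀ = 386000/592 = 652.0 yr; rate constant k = 1/τ.
New steady state M_∞ = F₁/k = F₁·τ = 844 × 652.0 = 550310 t C.
M(t) = M_∞ + (M₀ − M_∞)·e^(−t/τ); t/τ = 897/652.0 = 1.376, so e^(−t/τ) = 0.2527.
M(t) = 550310 − 164300 × 0.2527 = 508800 t C.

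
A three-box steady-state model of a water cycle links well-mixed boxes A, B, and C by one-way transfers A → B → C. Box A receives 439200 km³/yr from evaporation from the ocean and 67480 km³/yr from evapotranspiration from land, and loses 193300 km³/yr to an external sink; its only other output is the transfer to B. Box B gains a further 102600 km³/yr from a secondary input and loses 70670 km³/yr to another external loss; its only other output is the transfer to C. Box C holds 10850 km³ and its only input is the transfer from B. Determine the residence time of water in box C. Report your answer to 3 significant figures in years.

0.0314 yr

Box A: F(A→B) = (439200 + 67480) − 193300 = 313380 km³/yr.
Box B: F(B→C) = (313380 + 102600) − 70670 = 345310 km³/yr.
Box C throughput = its input = 345310 km³/yr; τ = 10850 / 345310 = 0.03142 yr.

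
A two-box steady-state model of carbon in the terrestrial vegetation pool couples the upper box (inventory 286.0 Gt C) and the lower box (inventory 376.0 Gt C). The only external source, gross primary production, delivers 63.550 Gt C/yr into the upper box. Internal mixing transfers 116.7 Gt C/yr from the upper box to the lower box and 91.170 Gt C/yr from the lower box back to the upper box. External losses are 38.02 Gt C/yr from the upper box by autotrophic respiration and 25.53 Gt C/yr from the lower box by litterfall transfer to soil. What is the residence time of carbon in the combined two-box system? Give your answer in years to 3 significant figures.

For the system as a whole, the A↔B exchange is internal and contributes nothing to the throughput; only the external sinks remove mass.
M_total = 286.0 + 376.0 = 662.00 Gt C.
ΣF_external_out = 38.02 + 25.53 = 63.550 Gt C/yr.
τ = M_total / ΣF_ext = 662.00 / 63.550 = 10.42 yr.

10.4 yr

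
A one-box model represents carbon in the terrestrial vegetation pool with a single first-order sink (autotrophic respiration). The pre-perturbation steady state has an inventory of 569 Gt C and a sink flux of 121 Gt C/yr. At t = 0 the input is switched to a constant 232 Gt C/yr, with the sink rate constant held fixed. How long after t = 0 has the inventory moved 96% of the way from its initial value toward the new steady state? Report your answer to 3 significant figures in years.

τ = M₀/F₀ = 569/121 = 4.702 yr.
The remaining gap fraction is e^(−t/τ); 96% covered ⇒ e^(−t/τ) = 0.0400.
t = −τ ln(0.0400) = 4.702 × 3.219 = 15.14 yr.

15.1 yr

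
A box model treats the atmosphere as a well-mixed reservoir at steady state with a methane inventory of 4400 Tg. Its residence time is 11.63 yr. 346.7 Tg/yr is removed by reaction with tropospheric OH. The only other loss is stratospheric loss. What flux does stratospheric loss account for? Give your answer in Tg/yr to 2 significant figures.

Total removal F = M/τ = 4400 / 11.63 = 378.3 Tg/yr.
Stratospheric loss = F − (346.7) = 378.3 − 346.7 = 31.63 Tg/yr.

32 Tg/yr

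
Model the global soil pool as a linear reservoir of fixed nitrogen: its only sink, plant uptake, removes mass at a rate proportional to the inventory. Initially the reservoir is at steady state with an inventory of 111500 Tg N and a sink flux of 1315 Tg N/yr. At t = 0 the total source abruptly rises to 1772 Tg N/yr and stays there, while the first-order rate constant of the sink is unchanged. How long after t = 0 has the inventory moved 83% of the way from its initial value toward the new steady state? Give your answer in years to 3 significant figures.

τ = M₀/F₀ = 111500/1315 = 84.79 yr.
The remaining gap fraction is e^(−t/τ); 83% covered ⇒ e^(−t/τ) = 0.170.
t = −τ ln(0.170) = 84.79 × 1.772 = 150.2 yr.

150 yr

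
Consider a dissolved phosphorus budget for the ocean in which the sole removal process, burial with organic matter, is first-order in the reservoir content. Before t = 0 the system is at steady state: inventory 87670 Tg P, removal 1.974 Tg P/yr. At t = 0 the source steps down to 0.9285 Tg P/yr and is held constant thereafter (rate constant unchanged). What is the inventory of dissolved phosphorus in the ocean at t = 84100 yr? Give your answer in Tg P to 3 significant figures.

τ = M₀/F₀ = 87670/1.974 = 44410 yr; rate constant k = 1/τ.
New steady state M_∞ = F₁/k = F₁·τ = 0.9285 × 44410 = 41237 Tg P.
M(t) = M_∞ + (M₀ − M_∞)·e^(−t/τ); t/τ = 84100/44410 = 1.894, so e^(−t/τ) = 0.1505.
M(t) = 41237 + 46430 × 0.1505 = 48226 Tg P.

48200 Tg P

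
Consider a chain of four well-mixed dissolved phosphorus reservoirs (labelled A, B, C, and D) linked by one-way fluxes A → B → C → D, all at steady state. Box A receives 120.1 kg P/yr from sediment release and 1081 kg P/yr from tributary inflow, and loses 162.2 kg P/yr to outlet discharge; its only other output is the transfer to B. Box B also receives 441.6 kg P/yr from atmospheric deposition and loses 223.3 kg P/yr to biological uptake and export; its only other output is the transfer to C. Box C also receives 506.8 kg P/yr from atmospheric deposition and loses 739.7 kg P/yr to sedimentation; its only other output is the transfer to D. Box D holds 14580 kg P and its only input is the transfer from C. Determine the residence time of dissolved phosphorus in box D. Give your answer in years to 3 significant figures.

Box A: F(A→B) = (120.1 + 1081) − 162.2 = 1038.9 kg P/yr.
Box B: F(B→C) = (1038.9 + 441.6) − 223.3 = 1257.2 kg P/yr.
Box C: F(C→D) = (1257.2 + 506.8) − 739.7 = 1024.3 kg P/yr.
Box D throughput = its input = 1024.3 kg P/yr; τ = 14580 / 1024.3 = 14.23 yr.

14.2 yr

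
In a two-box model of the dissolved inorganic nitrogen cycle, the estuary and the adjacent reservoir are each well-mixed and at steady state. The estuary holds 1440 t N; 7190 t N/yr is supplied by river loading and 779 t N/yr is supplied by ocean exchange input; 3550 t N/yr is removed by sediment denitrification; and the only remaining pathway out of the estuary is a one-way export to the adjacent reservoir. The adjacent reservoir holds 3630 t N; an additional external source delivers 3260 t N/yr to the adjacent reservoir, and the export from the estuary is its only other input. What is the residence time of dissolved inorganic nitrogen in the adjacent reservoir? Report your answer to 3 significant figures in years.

Balance the estuary: ΣF_in = 7190 + 779 = 7969.0 t N/yr.
Export to the adjacent reservoir = ΣF_in − (3550) = 4419.0 t N/yr.
Total input to the adjacent reservoir = 4419.0 + 3260 = 7679.0 t N/yr; at steady state this equals its total output.
τ = M / F = 3630 / 7679.0 = 0.4727 yr.

0.473 yr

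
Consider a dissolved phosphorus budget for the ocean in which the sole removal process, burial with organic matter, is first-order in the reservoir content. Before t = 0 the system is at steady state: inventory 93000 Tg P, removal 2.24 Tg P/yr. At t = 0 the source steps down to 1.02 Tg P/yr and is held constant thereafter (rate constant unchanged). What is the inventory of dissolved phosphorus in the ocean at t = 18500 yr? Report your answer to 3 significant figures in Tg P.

74800 Tg P

The sink rate constant is k = F₀/M₀ = 2.24/93000 = 2.409×10^-5 yr⁻¹.
Solving dM/dt = F₁ − kM with M(0) = M₀ gives M(t) = F₁/k + (M₀ − F₁/k)·e^(−kt).
F₁/k = 1.02/2.409×10^-5 = 42348 Tg P; kt = 2.409×10^-5 × 18500 = 0.4456, e^(−kt) = 0.6404.
M(18500) = 42348 + (93000 − 42348) × 0.6404 = 42348 + 32440 = 74788 Tg P.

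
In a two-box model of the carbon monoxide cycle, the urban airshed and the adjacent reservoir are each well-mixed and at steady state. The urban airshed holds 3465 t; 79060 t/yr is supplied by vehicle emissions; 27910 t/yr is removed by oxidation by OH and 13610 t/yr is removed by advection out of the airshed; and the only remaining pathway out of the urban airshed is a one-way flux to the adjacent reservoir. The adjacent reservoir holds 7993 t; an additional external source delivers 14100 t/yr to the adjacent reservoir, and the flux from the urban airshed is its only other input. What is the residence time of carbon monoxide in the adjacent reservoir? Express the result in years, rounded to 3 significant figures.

Balance the urban airshed: ΣF_in = 79060 t/yr.
Flux to the adjacent reservoir = ΣF_in − (27910 + 13610) = 37540 t/yr.
Total input to the adjacent reservoir = 37540 + 14100 = 51640 t/yr; at steady state this equals its total output.
τ = M / F = 7993 / 51640 = 0.1548 yr.

0.155 yr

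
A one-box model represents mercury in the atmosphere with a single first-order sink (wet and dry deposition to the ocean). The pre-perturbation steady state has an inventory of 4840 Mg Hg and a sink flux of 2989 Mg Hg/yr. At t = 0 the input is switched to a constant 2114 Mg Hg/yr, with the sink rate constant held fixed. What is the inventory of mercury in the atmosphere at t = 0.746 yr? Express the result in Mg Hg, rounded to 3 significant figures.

4320 Mg Hg

τ = M₀/F₀ = 4840/2989 = 1.619 yr; rate constant k = 1/τ.
New steady state M_∞ = F₁/k = F₁·τ = 2114 × 1.619 = 3423.1 Mg Hg.
M(t) = M_∞ + (M₀ − M_∞)·e^(−t/τ); t/τ = 0.746/1.619 = 0.4607, so e^(−t/τ) = 0.6308.
M(t) = 3423.1 + 1417 × 0.6308 = 4317.0 Mg Hg.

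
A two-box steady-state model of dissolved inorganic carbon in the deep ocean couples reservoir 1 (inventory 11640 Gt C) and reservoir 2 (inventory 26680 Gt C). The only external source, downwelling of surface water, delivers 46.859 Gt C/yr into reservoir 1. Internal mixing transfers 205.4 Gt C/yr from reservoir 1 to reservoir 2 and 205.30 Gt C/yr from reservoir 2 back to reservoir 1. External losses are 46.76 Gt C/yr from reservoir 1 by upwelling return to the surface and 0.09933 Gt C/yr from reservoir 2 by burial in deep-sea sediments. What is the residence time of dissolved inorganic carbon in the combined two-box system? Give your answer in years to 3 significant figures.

818 yr

Treat the two boxes together as one reservoir: the mixing fluxes between them are internal recycling, so τ = ΣM / Σ(external losses).
M_total = 11640 + 26680 = 38320 Gt C.
ΣF_external_out = 46.76 + 0.09933 = 46.859 Gt C/yr.
τ = M_total / ΣF_ext = 38320 / 46.859 = 817.8 yr.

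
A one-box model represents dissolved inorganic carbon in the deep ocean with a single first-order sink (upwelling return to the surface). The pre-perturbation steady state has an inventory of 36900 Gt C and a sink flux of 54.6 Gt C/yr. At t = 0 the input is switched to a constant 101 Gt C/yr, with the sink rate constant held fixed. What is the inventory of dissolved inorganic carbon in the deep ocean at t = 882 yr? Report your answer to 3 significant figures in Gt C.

The sink rate constant is k = F₀/M₀ = 54.6/36900 = 0.001480 yr⁻¹.
Solving dM/dt = F₁ − kM with M(0) = M₀ gives M(t) = F₁/k + (M₀ − F₁/k)·e^(−kt).
F₁/k = 101/0.001480 = 68258 Gt C; kt = 0.001480 × 882 = 1.305, e^(−kt) = 0.2712.
M(882) = 68258 + (36900 − 68258) × 0.2712 = 68258 − 8503 = 59755 Gt C.

59800 Gt C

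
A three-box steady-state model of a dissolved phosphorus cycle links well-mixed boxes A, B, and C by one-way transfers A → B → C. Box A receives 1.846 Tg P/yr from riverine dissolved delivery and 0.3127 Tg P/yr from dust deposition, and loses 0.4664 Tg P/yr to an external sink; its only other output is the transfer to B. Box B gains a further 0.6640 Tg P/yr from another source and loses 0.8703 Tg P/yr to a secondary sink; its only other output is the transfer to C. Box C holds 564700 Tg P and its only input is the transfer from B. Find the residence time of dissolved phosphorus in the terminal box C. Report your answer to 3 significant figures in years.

Box A: F(A→B) = (1.846 + 0.3127) − 0.4664 = 1.6923 Tg P/yr.
Box B: F(B→C) = (1.6923 + 0.6640) − 0.8703 = 1.4860 Tg P/yr.
Box C throughput = its input = 1.4860 Tg P/yr; τ = 564700 / 1.4860 = 380000 yr.

380000 yr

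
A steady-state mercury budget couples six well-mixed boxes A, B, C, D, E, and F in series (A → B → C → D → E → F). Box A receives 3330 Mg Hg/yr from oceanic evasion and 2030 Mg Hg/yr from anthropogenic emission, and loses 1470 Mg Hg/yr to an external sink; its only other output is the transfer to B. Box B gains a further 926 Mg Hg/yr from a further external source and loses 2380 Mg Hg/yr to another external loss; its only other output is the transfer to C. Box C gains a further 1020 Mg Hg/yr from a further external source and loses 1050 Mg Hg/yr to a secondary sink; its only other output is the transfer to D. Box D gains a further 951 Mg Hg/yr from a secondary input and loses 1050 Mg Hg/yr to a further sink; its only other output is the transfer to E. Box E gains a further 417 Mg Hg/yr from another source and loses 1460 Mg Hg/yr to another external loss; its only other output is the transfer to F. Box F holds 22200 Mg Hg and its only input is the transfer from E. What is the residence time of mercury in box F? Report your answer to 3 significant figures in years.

Box A: F(A→B) = (3330 + 2030) − 1470 = 3890.0 Mg Hg/yr.
Box B: F(B→C) = (3890.0 + 926) − 2380 = 2436.0 Mg Hg/yr.
Box C: F(C→D) = (2436.0 + 1020) − 1050 = 2406.0 Mg Hg/yr.
Box D: F(D→E) = (2406.0 + 951) − 1050 = 2307.0 Mg Hg/yr.
Box E: F(E→F) = (2307.0 + 417) − 1460 = 1264.0 Mg Hg/yr.
Box F throughput = its input = 1264.0 Mg Hg/yr; τ = 22200 / 1264.0 = 17.56 yr.

17.6 yr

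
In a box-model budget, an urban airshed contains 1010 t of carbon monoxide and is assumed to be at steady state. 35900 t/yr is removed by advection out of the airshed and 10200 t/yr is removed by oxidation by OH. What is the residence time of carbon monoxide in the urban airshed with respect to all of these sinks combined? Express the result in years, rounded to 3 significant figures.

Total removal flux = 35900 + 10200 = 46100 t/yr.
τ = M / ΣF_out = 1010 / 46100 = 0.02191 yr.

0.0219 yr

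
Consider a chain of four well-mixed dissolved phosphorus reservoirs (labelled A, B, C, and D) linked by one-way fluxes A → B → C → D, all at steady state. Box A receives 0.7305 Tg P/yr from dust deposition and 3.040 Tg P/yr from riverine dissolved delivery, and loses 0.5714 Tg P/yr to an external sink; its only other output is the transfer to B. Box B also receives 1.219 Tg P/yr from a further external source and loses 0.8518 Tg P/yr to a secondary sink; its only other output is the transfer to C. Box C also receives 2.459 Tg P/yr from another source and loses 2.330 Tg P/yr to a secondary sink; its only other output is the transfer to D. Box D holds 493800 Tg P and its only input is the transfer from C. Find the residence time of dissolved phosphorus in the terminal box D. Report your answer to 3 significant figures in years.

Box A: F(A→B) = (0.7305 + 3.040) − 0.5714 = 3.1991 Tg P/yr.
Box B: F(B→C) = (3.1991 + 1.219) − 0.8518 = 3.5663 Tg P/yr.
Box C: F(C→D) = (3.5663 + 2.459) − 2.330 = 3.6953 Tg P/yr.
Box D throughput = its input = 3.6953 Tg P/yr; τ = 493800 / 3.6953 = 133600 yr.

134000 yr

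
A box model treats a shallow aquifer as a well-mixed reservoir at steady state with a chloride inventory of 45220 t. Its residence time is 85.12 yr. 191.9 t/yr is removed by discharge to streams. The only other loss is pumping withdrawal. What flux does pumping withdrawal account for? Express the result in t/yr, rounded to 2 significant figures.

340 t/yr

Total removal F = M/τ = 45220 / 85.12 = 531.2 t/yr.
Pumping withdrawal = F − (191.9) = 531.2 − 191.9 = 339.4 t/yr.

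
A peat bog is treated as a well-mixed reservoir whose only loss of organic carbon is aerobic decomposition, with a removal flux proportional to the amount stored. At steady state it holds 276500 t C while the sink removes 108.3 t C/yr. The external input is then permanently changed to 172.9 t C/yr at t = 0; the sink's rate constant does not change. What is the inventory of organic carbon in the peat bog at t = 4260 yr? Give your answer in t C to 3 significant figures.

The sink rate constant is k = F₀/M₀ = 108.3/276500 = 0.0003917 yr⁻¹.
Solving dM/dt = F₁ − kM with M(0) = M₀ gives M(t) = F₁/k + (M₀ − F₁/k)·e^(−kt).
F₁/k = 172.9/0.0003917 = 441430 t C; kt = 0.0003917 × 4260 = 1.669, e^(−kt) = 0.1885.
M(4260) = 441430 + (276500 − 441430) × 0.1885 = 441430 − 31090 = 410340 t C.

410000 t C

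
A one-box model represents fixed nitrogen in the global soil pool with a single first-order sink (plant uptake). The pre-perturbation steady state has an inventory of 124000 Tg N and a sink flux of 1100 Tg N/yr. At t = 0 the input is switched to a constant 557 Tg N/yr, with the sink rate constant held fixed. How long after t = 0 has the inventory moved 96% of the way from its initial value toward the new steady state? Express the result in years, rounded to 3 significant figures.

363 yr

τ = M₀/F₀ = 124000/1100 = 112.7 yr.
The remaining gap fraction is e^(−t/τ); 96% covered ⇒ e^(−t/τ) = 0.0400.
t = −τ ln(0.0400) = 112.7 × 3.219 = 362.9 yr.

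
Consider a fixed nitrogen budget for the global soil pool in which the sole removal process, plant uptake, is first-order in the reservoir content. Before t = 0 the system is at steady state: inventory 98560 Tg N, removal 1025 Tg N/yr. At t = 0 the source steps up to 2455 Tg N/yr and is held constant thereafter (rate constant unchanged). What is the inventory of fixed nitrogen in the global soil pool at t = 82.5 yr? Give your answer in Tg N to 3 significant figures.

178000 Tg N

Residence time τ = M₀/F₀ = 96.16 yr. The eventual steady state is M_∞ = M₀·(F₁/F₀) = 98560 × 2455/1025 = 236060 Tg N.
The anomaly ΔM(t) = M(t) − M_∞ decays as ΔM₀·e^(−t/τ) with ΔM₀ = 98560 − 236060 = −137500 Tg N.
At t = 82.5 yr, e^(−t/τ) = e^(−0.8580) = 0.4240, so ΔM = −58300 Tg N and M = 236060 − 58300 = 177760 Tg N.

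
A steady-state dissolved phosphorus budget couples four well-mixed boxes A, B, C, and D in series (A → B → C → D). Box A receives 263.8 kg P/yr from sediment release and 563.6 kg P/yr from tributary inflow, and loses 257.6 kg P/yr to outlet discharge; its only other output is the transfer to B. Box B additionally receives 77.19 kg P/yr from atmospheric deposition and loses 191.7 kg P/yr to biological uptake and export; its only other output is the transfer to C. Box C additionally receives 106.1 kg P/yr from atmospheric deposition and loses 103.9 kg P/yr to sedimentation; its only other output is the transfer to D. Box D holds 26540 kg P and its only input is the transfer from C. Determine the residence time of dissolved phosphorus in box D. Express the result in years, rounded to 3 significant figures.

Box A: F(A→B) = (263.8 + 563.6) − 257.6 = 569.80 kg P/yr.
Box B: F(B→C) = (569.80 + 77.19) − 191.7 = 455.29 kg P/yr.
Box C: F(C→D) = (455.29 + 106.1) − 103.9 = 457.49 kg P/yr.
Box D throughput = its input = 457.49 kg P/yr; τ = 26540 / 457.49 = 58.01 yr.

58.0 yr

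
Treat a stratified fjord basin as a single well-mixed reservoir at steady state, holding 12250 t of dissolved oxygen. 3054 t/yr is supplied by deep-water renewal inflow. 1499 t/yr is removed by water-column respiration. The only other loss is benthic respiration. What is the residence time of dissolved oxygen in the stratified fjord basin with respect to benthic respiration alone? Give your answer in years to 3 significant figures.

7.88 yr

At steady state ΣF_in = ΣF_out.
ΣF_in = 3054.0 t/yr.
Benthic respiration flux = ΣF_in − (1499) = 3054.0 − 1499 = 1555 t/yr.
τ = M / F = 12250 / 1555 = 7.878 yr.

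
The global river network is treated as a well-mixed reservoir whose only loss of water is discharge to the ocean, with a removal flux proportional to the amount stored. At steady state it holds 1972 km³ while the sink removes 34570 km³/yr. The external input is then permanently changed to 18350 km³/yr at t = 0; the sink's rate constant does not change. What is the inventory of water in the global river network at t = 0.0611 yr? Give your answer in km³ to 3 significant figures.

1360 km³

Residence time τ = M₀/F₀ = 0.05704 yr. The eventual steady state is M_∞ = M₀·(F₁/F₀) = 1972 × 18350/34570 = 1046.8 km³.
The anomaly ΔM(t) = M(t) − M_∞ decays as ΔM₀·e^(−t/τ) with ΔM₀ = 1972 − 1046.8 = 925.2 km³.
At t = 0.0611 yr, e^(−t/τ) = e^(−1.071) = 0.3426, so ΔM = 317.0 km³ and M = 1046.8 + 317.0 = 1363.8 km³.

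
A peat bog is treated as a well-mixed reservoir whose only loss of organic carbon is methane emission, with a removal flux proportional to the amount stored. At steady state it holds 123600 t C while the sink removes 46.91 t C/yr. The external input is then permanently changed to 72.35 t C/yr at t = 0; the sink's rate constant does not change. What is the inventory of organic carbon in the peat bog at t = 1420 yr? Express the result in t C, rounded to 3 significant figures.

152000 t C

τ = M₀/F₀ = 123600/46.91 = 2635 yr; rate constant k = 1/τ.
New steady state M_∞ = F₁/k = F₁·τ = 72.35 × 2635 = 190630 t C.
M(t) = M_∞ + (M₀ − M_∞)·e^(−t/τ); t/τ = 1420/2635 = 0.5389, so e^(−t/τ) = 0.5834.
M(t) = 190630 − 67030 × 0.5834 = 151530 t C.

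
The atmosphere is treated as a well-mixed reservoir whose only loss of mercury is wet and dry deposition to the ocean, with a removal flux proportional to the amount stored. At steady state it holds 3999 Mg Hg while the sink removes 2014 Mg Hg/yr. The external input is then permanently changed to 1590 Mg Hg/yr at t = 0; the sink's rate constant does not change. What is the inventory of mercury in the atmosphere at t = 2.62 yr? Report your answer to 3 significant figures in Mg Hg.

3380 Mg Hg

The sink rate constant is k = F₀/M₀ = 2014/3999 = 0.5036 yr⁻¹.
Solving dM/dt = F₁ − kM with M(0) = M₀ gives M(t) = F₁/k + (M₀ − F₁/k)·e^(−kt).
F₁/k = 1590/0.5036 = 3157.1 Mg Hg; kt = 0.5036 × 2.62 = 1.319, e^(−kt) = 0.2673.
M(2.62) = 3157.1 + (3999 − 3157.1) × 0.2673 = 3157.1 + 225.0 = 3382.1 Mg Hg.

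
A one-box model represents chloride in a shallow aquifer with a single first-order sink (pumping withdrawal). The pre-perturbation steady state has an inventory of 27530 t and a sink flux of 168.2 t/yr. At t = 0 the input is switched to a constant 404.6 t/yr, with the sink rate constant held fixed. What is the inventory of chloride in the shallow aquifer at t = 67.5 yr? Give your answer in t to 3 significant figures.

40600 t

The sink rate constant is k = F₀/M₀ = 168.2/27530 = 0.006110 yr⁻¹.
Solving dM/dt = F₁ − kM with M(0) = M₀ gives M(t) = F₁/k + (M₀ − F₁/k)·e^(−kt).
F₁/k = 404.6/0.006110 = 66223 t; kt = 0.006110 × 67.5 = 0.4124, e^(−kt) = 0.6621.
M(67.5) = 66223 + (27530 − 66223) × 0.6621 = 66223 − 25620 = 40606 t.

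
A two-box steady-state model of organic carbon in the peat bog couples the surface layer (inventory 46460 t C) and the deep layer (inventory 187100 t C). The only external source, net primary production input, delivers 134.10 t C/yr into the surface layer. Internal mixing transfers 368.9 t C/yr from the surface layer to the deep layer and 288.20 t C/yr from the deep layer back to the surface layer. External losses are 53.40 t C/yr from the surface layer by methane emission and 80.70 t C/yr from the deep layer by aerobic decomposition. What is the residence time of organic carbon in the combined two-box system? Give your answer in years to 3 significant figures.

Residence time in the combined system uses the total inventory and the total *external* removal — internal exchanges between the two boxes cancel.
M_total = 46460 + 187100 = 233560 t C.
ΣF_external_out = 53.40 + 80.70 = 134.10 t C/yr.
τ = M_total / ΣF_ext = 233560 / 134.10 = 1742 yr.

1740 yr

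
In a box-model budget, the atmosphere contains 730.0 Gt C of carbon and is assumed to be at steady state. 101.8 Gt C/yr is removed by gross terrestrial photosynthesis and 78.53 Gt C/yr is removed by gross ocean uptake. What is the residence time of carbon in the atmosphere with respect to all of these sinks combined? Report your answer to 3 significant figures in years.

4.05 yr

Total removal flux = 101.8 + 78.53 = 180.33 Gt C/yr.
τ = M / ΣF_out = 730.0 / 180.33 = 4.048 yr.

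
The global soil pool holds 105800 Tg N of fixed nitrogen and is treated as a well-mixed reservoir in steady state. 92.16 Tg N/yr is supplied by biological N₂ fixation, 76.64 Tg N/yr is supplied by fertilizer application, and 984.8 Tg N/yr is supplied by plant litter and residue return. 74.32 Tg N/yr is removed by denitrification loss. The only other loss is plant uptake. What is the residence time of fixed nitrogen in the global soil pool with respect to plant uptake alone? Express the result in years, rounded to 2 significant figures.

98 yr

At steady state ΣF_in = ΣF_out.
ΣF_in = 92.16 + 76.64 + 984.8 = 1153.6 Tg N/yr.
Plant uptake flux = ΣF_in − (74.32) = 1153.6 − 74.32 = 1079 Tg N/yr.
τ = M / F = 105800 / 1079 = 98.03 yr.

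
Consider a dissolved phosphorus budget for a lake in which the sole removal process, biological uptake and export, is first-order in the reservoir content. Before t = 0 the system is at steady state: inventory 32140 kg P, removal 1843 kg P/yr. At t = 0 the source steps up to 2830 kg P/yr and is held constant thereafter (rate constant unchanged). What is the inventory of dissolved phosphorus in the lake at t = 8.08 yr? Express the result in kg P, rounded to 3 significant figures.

38500 kg P

Residence time τ = M₀/F₀ = 17.44 yr. The eventual steady state is M_∞ = M₀·(F₁/F₀) = 32140 × 2830/1843 = 49352 kg P.
The anomaly ΔM(t) = M(t) − M_∞ decays as ΔM₀·e^(−t/τ) with ΔM₀ = 32140 − 49352 = −17210 kg P.
At t = 8.08 yr, e^(−t/τ) = e^(−0.4633) = 0.6292, so ΔM = −10830 kg P and M = 49352 − 10830 = 38523 kg P.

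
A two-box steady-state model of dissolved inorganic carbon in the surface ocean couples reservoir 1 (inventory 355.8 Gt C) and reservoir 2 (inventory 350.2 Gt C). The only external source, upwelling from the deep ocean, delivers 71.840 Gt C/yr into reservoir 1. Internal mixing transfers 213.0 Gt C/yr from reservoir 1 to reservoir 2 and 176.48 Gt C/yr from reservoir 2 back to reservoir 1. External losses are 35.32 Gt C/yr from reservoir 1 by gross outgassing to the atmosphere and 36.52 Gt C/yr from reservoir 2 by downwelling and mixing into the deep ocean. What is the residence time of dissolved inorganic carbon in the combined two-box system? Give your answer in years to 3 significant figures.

Residence time in the combined system uses the total inventory and the total *external* removal — internal exchanges between the two boxes cancel.
M_total = 355.8 + 350.2 = 706.00 Gt C.
ΣF_external_out = 35.32 + 36.52 = 71.840 Gt C/yr.
τ = M_total / ΣF_ext = 706.00 / 71.840 = 9.827 yr.

9.83 yr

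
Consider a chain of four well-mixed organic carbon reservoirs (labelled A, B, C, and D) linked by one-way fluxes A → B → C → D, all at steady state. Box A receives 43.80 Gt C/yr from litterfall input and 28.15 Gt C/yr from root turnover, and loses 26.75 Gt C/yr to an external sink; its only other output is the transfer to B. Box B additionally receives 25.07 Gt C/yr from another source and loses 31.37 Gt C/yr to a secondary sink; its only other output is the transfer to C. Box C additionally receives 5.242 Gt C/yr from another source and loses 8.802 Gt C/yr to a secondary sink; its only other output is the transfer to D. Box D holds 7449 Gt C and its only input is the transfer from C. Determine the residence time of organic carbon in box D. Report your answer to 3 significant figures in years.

211 yr

Box A: F(A→B) = (43.80 + 28.15) − 26.75 = 45.200 Gt C/yr.
Box B: F(B→C) = (45.200 + 25.07) − 31.37 = 38.900 Gt C/yr.
Box C: F(C→D) = (38.900 + 5.242) − 8.802 = 35.340 Gt C/yr.
Box D throughput = its input = 35.340 Gt C/yr; τ = 7449 / 35.340 = 210.8 yr.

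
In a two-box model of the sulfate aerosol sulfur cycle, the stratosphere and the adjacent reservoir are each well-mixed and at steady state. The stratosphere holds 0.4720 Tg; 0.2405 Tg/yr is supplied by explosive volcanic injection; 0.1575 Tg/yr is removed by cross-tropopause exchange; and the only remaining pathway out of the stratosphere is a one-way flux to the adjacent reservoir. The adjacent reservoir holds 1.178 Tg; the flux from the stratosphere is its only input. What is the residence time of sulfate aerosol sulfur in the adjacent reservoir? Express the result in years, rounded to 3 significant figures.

Balance the stratosphere: ΣF_in = 0.24050 Tg/yr.
Flux to the adjacent reservoir = ΣF_in − (0.1575) = 0.083000 Tg/yr.
At steady state the output of the adjacent reservoir equals its input, 0.083000 Tg/yr.
τ = M / F = 1.178 / 0.083000 = 14.19 yr.

14.2 yr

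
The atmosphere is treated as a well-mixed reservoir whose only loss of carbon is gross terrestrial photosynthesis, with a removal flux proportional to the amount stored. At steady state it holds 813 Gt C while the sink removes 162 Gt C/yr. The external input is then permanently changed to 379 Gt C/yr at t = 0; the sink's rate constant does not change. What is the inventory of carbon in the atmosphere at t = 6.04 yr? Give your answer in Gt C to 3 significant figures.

The sink rate constant is k = F₀/M₀ = 162/813 = 0.1993 yr⁻¹.
Solving dM/dt = F₁ − kM with M(0) = M₀ gives M(t) = F₁/k + (M₀ − F₁/k)·e^(−kt).
F₁/k = 379/0.1993 = 1902.0 Gt C; kt = 0.1993 × 6.04 = 1.204, e^(−kt) = 0.3001.
M(6.04) = 1902.0 + (813 − 1902.0) × 0.3001 = 1902.0 − 326.8 = 1575.2 Gt C.

1580 Gt C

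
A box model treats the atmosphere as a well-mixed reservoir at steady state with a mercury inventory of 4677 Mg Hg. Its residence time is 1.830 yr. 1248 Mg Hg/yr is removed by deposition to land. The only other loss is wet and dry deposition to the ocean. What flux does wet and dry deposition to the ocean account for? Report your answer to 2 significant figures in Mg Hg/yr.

Total removal F = M/τ = 4677 / 1.830 = 2556 Mg Hg/yr.
Wet and dry deposition to the ocean = F − (1248) = 2556 − 1248 = 1308 Mg Hg/yr.

1300 Mg Hg/yr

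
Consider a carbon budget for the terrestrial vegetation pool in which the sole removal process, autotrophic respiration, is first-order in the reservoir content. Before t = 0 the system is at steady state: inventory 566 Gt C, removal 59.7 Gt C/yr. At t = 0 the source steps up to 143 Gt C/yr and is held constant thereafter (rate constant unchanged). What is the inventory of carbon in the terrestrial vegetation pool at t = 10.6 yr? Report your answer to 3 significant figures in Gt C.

1100 Gt C

Residence time τ = M₀/F₀ = 9.481 yr. The eventual steady state is M_∞ = M₀·(F₁/F₀) = 566 × 143/59.7 = 1355.7 Gt C.
The anomaly ΔM(t) = M(t) − M_∞ decays as ΔM₀·e^(−t/τ) with ΔM₀ = 566 − 1355.7 = −789.7 Gt C.
At t = 10.6 yr, e^(−t/τ) = e^(−1.118) = 0.3269, so ΔM = −258.2 Gt C and M = 1355.7 − 258.2 = 1097.6 Gt C.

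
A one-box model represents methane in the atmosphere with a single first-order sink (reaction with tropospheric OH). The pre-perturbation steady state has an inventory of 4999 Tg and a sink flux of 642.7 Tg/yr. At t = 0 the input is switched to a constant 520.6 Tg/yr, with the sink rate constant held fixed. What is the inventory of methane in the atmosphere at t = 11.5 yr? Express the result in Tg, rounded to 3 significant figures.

4270 Tg

The sink rate constant is k = F₀/M₀ = 642.7/4999 = 0.1286 yr⁻¹.
Solving dM/dt = F₁ − kM with M(0) = M₀ gives M(t) = F₁/k + (M₀ − F₁/k)·e^(−kt).
F₁/k = 520.6/0.1286 = 4049.3 Tg; kt = 0.1286 × 11.5 = 1.479, e^(−kt) = 0.2280.
M(11.5) = 4049.3 + (4999 − 4049.3) × 0.2280 = 4049.3 + 216.5 = 4265.8 Tg.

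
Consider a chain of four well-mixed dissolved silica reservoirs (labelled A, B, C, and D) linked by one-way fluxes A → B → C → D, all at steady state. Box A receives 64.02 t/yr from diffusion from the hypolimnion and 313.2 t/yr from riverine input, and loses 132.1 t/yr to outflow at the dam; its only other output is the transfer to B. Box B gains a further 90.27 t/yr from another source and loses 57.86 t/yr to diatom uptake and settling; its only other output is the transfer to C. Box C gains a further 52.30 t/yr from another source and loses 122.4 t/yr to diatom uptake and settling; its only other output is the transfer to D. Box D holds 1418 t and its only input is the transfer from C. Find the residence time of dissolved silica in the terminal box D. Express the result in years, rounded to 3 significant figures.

6.84 yr

Box A: F(A→B) = (64.02 + 313.2) − 132.1 = 245.12 t/yr.
Box B: F(B→C) = (245.12 + 90.27) − 57.86 = 277.53 t/yr.
Box C: F(C→D) = (277.53 + 52.30) − 122.4 = 207.43 t/yr.
Box D throughput = its input = 207.43 t/yr; τ = 1418 / 207.43 = 6.836 yr.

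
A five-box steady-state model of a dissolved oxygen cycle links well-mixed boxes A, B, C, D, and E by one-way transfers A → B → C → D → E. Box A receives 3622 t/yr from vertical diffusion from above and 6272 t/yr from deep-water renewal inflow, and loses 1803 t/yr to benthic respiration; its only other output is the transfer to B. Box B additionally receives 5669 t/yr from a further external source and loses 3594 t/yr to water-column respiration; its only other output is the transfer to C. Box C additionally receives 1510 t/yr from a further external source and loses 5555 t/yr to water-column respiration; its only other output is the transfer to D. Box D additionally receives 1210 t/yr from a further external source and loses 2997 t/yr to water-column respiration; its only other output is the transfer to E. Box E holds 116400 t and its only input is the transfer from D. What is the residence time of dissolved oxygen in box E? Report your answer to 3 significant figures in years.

26.9 yr

Box A: F(A→B) = (3622 + 6272) − 1803 = 8091.0 t/yr.
Box B: F(B→C) = (8091.0 + 5669) − 3594 = 10166 t/yr.
Box C: F(C→D) = (10166 + 1510) − 5555 = 6121.0 t/yr.
Box D: F(D→E) = (6121.0 + 1210) − 2997 = 4334.0 t/yr.
Box E throughput = its input = 4334.0 t/yr; τ = 116400 / 4334.0 = 26.86 yr.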